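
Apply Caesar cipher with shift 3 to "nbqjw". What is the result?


Caesar cipher: shift "nbqjw" by 3
  'n' (pos 13) + 3 = pos 16 = 'q'
  'b' (pos 1) + 3 = pos 4 = 'e'
  'q' (pos 16) + 3 = pos 19 = 't'
  'j' (pos 9) + 3 = pos 12 = 'm'
  'w' (pos 22) + 3 = pos 25 = 'z'
Result: qetmz

qetmz


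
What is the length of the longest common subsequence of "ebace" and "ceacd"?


LCS of "ebace" and "ceacd"
DP table:
           c    e    a    c    d
      0    0    0    0    0    0
  e   0    0    1    1    1    1
  b   0    0    1    1    1    1
  a   0    0    1    2    2    2
  c   0    1    1    2    3    3
  e   0    1    2    2    3    3
LCS length = dp[5][5] = 3

3


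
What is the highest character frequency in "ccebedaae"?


Input: ccebedaae
Character counts:
  'a': 2
  'b': 1
  'c': 2
  'd': 1
  'e': 3
Maximum frequency: 3

3


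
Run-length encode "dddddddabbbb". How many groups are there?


Input: dddddddabbbb
Scanning for consecutive runs:
  Group 1: 'd' x 7 (positions 0-6)
  Group 2: 'a' x 1 (positions 7-7)
  Group 3: 'b' x 4 (positions 8-11)
Total groups: 3

3


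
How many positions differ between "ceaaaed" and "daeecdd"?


Comparing "ceaaaed" and "daeecdd" position by position:
  Position 0: 'c' vs 'd' => DIFFER
  Position 1: 'e' vs 'a' => DIFFER
  Position 2: 'a' vs 'e' => DIFFER
  Position 3: 'a' vs 'e' => DIFFER
  Position 4: 'a' vs 'c' => DIFFER
  Position 5: 'e' vs 'd' => DIFFER
  Position 6: 'd' vs 'd' => same
Positions that differ: 6

6


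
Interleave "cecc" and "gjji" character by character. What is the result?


Interleaving "cecc" and "gjji":
  Position 0: 'c' from first, 'g' from second => "cg"
  Position 1: 'e' from first, 'j' from second => "ej"
  Position 2: 'c' from first, 'j' from second => "cj"
  Position 3: 'c' from first, 'i' from second => "ci"
Result: cgejcjci

cgejcjci


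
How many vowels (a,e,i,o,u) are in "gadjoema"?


Input: gadjoema
Checking each character:
  'g' at position 0: consonant
  'a' at position 1: vowel (running total: 1)
  'd' at position 2: consonant
  'j' at position 3: consonant
  'o' at position 4: vowel (running total: 2)
  'e' at position 5: vowel (running total: 3)
  'm' at position 6: consonant
  'a' at position 7: vowel (running total: 4)
Total vowels: 4

4


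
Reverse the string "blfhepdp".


Input: blfhepdp
Reading characters right to left:
  Position 7: 'p'
  Position 6: 'd'
  Position 5: 'p'
  Position 4: 'e'
  Position 3: 'h'
  Position 2: 'f'
  Position 1: 'l'
  Position 0: 'b'
Reversed: pdpehflb

pdpehflb


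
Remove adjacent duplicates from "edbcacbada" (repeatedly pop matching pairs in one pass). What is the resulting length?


Input: edbcacbada
Stack-based adjacent duplicate removal:
  Read 'e': push. Stack: e
  Read 'd': push. Stack: ed
  Read 'b': push. Stack: edb
  Read 'c': push. Stack: edbc
  Read 'a': push. Stack: edbca
  Read 'c': push. Stack: edbcac
  Read 'b': push. Stack: edbcacb
  Read 'a': push. Stack: edbcacba
  Read 'd': push. Stack: edbcacbad
  Read 'a': push. Stack: edbcacbada
Final stack: "edbcacbada" (length 10)

10


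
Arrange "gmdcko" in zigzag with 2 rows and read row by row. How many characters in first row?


Zigzag "gmdcko" into 2 rows:
Placing characters:
  'g' => row 0
  'm' => row 1
  'd' => row 0
  'c' => row 1
  'k' => row 0
  'o' => row 1
Rows:
  Row 0: "gdk"
  Row 1: "mco"
First row length: 3

3


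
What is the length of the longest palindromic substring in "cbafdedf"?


Input: "cbafdedf"
Checking substrings for palindromes:
  [3:8] "fdedf" (len 5) => palindrome
  [4:7] "ded" (len 3) => palindrome
Longest palindromic substring: "fdedf" with length 5

5


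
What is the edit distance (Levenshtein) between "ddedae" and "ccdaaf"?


Computing edit distance: "ddedae" -> "ccdaaf"
DP table:
           c    c    d    a    a    f
      0    1    2    3    4    5    6
  d   1    1    2    2    3    4    5
  d   2    2    2    2    3    4    5
  e   3    3    3    3    3    4    5
  d   4    4    4    3    4    4    5
  a   5    5    5    4    3    4    5
  e   6    6    6    5    4    4    5
Edit distance = dp[6][6] = 5

5


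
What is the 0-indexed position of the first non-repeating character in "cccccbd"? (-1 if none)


Input: cccccbd
Character frequencies:
  'b': 1
  'c': 5
  'd': 1
Scanning left to right for freq == 1:
  Position 0 ('c'): freq=5, skip
  Position 1 ('c'): freq=5, skip
  Position 2 ('c'): freq=5, skip
  Position 3 ('c'): freq=5, skip
  Position 4 ('c'): freq=5, skip
  Position 5 ('b'): unique! => answer = 5

5


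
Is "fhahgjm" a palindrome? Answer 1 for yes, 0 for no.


Input: fhahgjm
Reversed: mjghahf
  Compare pos 0 ('f') with pos 6 ('m'): MISMATCH
  Compare pos 1 ('h') with pos 5 ('j'): MISMATCH
  Compare pos 2 ('a') with pos 4 ('g'): MISMATCH
Result: not a palindrome

0


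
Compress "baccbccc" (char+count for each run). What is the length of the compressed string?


Input: baccbccc
Runs:
  'b' x 1 => "b1"
  'a' x 1 => "a1"
  'c' x 2 => "c2"
  'b' x 1 => "b1"
  'c' x 3 => "c3"
Compressed: "b1a1c2b1c3"
Compressed length: 10

10


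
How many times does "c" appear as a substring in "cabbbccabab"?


Searching for "c" in "cabbbccabab"
Scanning each position:
  Position 0: "c" => MATCH
  Position 1: "a" => no
  Position 2: "b" => no
  Position 3: "b" => no
  Position 4: "b" => no
  Position 5: "c" => MATCH
  Position 6: "c" => MATCH
  Position 7: "a" => no
  Position 8: "b" => no
  Position 9: "a" => no
  Position 10: "b" => no
Total occurrences: 3

3


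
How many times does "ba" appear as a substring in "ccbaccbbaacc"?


Searching for "ba" in "ccbaccbbaacc"
Scanning each position:
  Position 0: "cc" => no
  Position 1: "cb" => no
  Position 2: "ba" => MATCH
  Position 3: "ac" => no
  Position 4: "cc" => no
  Position 5: "cb" => no
  Position 6: "bb" => no
  Position 7: "ba" => MATCH
  Position 8: "aa" => no
  Position 9: "ac" => no
  Position 10: "cc" => no
Total occurrences: 2

2


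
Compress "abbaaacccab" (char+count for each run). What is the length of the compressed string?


Input: abbaaacccab
Runs:
  'a' x 1 => "a1"
  'b' x 2 => "b2"
  'a' x 3 => "a3"
  'c' x 3 => "c3"
  'a' x 1 => "a1"
  'b' x 1 => "b1"
Compressed: "a1b2a3c3a1b1"
Compressed length: 12

12


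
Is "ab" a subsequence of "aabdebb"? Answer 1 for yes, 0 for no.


Check if "ab" is a subsequence of "aabdebb"
Greedy scan:
  Position 0 ('a'): matches sub[0] = 'a'
  Position 1 ('a'): no match needed
  Position 2 ('b'): matches sub[1] = 'b'
  Position 3 ('d'): no match needed
  Position 4 ('e'): no match needed
  Position 5 ('b'): no match needed
  Position 6 ('b'): no match needed
All 2 characters matched => is a subsequence

1


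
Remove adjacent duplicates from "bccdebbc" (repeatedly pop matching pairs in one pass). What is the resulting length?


Input: bccdebbc
Stack-based adjacent duplicate removal:
  Read 'b': push. Stack: b
  Read 'c': push. Stack: bc
  Read 'c': matches stack top 'c' => pop. Stack: b
  Read 'd': push. Stack: bd
  Read 'e': push. Stack: bde
  Read 'b': push. Stack: bdeb
  Read 'b': matches stack top 'b' => pop. Stack: bde
  Read 'c': push. Stack: bdec
Final stack: "bdec" (length 4)

4


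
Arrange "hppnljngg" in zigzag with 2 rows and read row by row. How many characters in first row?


Zigzag "hppnljngg" into 2 rows:
Placing characters:
  'h' => row 0
  'p' => row 1
  'p' => row 0
  'n' => row 1
  'l' => row 0
  'j' => row 1
  'n' => row 0
  'g' => row 1
  'g' => row 0
Rows:
  Row 0: "hplng"
  Row 1: "pnjg"
First row length: 5

5


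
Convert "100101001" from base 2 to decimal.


Input: "100101001" in base 2
Positional expansion:
  Digit '1' (value 1) x 2^8 = 256
  Digit '0' (value 0) x 2^7 = 0
  Digit '0' (value 0) x 2^6 = 0
  Digit '1' (value 1) x 2^5 = 32
  Digit '0' (value 0) x 2^4 = 0
  Digit '1' (value 1) x 2^3 = 8
  Digit '0' (value 0) x 2^2 = 0
  Digit '0' (value 0) x 2^1 = 0
  Digit '1' (value 1) x 2^0 = 1
Sum = 297

297


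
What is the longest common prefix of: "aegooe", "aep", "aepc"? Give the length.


Words: aegooe, aep, aepc
  Position 0: all 'a' => match
  Position 1: all 'e' => match
  Position 2: ('g', 'p', 'p') => mismatch, stop
LCP = "ae" (length 2)

2


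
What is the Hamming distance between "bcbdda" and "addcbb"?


Comparing "bcbdda" and "addcbb" position by position:
  Position 0: 'b' vs 'a' => differ
  Position 1: 'c' vs 'd' => differ
  Position 2: 'b' vs 'd' => differ
  Position 3: 'd' vs 'c' => differ
  Position 4: 'd' vs 'b' => differ
  Position 5: 'a' vs 'b' => differ
Total differences (Hamming distance): 6

6


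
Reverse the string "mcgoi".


Input: mcgoi
Reading characters right to left:
  Position 4: 'i'
  Position 3: 'o'
  Position 2: 'g'
  Position 1: 'c'
  Position 0: 'm'
Reversed: iogcm

iogcm


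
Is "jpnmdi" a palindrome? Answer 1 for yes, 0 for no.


Input: jpnmdi
Reversed: idmnpj
  Compare pos 0 ('j') with pos 5 ('i'): MISMATCH
  Compare pos 1 ('p') with pos 4 ('d'): MISMATCH
  Compare pos 2 ('n') with pos 3 ('m'): MISMATCH
Result: not a palindrome

0


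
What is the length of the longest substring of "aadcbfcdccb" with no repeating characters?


Input: "aadcbfcdccb"
Sliding window (track last position of each char):
  Position 0 ('a'): window [0,0] length 1 -- new best
  Position 1 ('a'): repeat (last at 0), move window start to 1
  Position 1 ('a'): window [1,1] length 1
  Position 2 ('d'): window [1,2] length 2 -- new best
  Position 3 ('c'): window [1,3] length 3 -- new best
  Position 4 ('b'): window [1,4] length 4 -- new best
  Position 5 ('f'): window [1,5] length 5 -- new best
  Position 6 ('c'): repeat (last at 3), move window start to 4
  Position 6 ('c'): window [4,6] length 3
  Position 7 ('d'): window [4,7] length 4
  Position 8 ('c'): repeat (last at 6), move window start to 7
  Position 8 ('c'): window [7,8] length 2
  Position 9 ('c'): repeat (last at 8), move window start to 9
  Position 9 ('c'): window [9,9] length 1
  Position 10 ('b'): window [9,10] length 2
Longest substring with no repeats: "adcbf" with length 5

5


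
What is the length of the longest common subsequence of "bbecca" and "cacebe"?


LCS of "bbecca" and "cacebe"
DP table:
           c    a    c    e    b    e
      0    0    0    0    0    0    0
  b   0    0    0    0    0    1    1
  b   0    0    0    0    0    1    1
  e   0    0    0    0    1    1    2
  c   0    1    1    1    1    1    2
  c   0    1    1    2    2    2    2
  a   0    1    2    2    2    2    2
LCS length = dp[6][6] = 2

2


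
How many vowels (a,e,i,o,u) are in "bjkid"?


Input: bjkid
Checking each character:
  'b' at position 0: consonant
  'j' at position 1: consonant
  'k' at position 2: consonant
  'i' at position 3: vowel (running total: 1)
  'd' at position 4: consonant
Total vowels: 1

1


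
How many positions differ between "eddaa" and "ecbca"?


Comparing "eddaa" and "ecbca" position by position:
  Position 0: 'e' vs 'e' => same
  Position 1: 'd' vs 'c' => DIFFER
  Position 2: 'd' vs 'b' => DIFFER
  Position 3: 'a' vs 'c' => DIFFER
  Position 4: 'a' vs 'a' => same
Positions that differ: 3

3


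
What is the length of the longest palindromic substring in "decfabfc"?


Input: "decfabfc"
Checking substrings for palindromes:
  No multi-char palindromic substrings found
Longest palindromic substring: "d" with length 1

1


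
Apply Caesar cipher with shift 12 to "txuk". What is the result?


Caesar cipher: shift "txuk" by 12
  't' (pos 19) + 12 = pos 5 = 'f'
  'x' (pos 23) + 12 = pos 9 = 'j'
  'u' (pos 20) + 12 = pos 6 = 'g'
  'k' (pos 10) + 12 = pos 22 = 'w'
Result: fjgw

fjgw


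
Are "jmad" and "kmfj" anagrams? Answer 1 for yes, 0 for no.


Strings: "jmad", "kmfj"
Sorted first:  adjm
Sorted second: fjkm
Differ at position 0: 'a' vs 'f' => not anagrams

0


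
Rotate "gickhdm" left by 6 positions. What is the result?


Input: "gickhdm", rotate left by 6
First 6 characters: "gickhd"
Remaining characters: "m"
Concatenate remaining + first: "m" + "gickhd" = "mgickhd"

mgickhd


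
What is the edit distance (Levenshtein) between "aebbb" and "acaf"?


Computing edit distance: "aebbb" -> "acaf"
DP table:
           a    c    a    f
      0    1    2    3    4
  a   1    0    1    2    3
  e   2    1    1    2    3
  b   3    2    2    2    3
  b   4    3    3    3    3
  b   5    4    4    4    4
Edit distance = dp[5][4] = 4

4


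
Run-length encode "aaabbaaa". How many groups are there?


Input: aaabbaaa
Scanning for consecutive runs:
  Group 1: 'a' x 3 (positions 0-2)
  Group 2: 'b' x 2 (positions 3-4)
  Group 3: 'a' x 3 (positions 5-7)
Total groups: 3

3


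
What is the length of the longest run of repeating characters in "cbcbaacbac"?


Input: "cbcbaacbac"
Scanning for longest run:
  Position 1 ('b'): new char, reset run to 1
  Position 2 ('c'): new char, reset run to 1
  Position 3 ('b'): new char, reset run to 1
  Position 4 ('a'): new char, reset run to 1
  Position 5 ('a'): continues run of 'a', length=2
  Position 6 ('c'): new char, reset run to 1
  Position 7 ('b'): new char, reset run to 1
  Position 8 ('a'): new char, reset run to 1
  Position 9 ('c'): new char, reset run to 1
Longest run: 'a' with length 2

2


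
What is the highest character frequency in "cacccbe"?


Input: cacccbe
Character counts:
  'a': 1
  'b': 1
  'c': 4
  'e': 1
Maximum frequency: 4

4


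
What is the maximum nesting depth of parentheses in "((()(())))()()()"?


Input: "((()(())))()()()"
Tracking depth:
  Position 0 '(': depth becomes 1
  Position 1 '(': depth becomes 2
  Position 2 '(': depth becomes 3
  Position 3 ')': depth becomes 2
  Position 4 '(': depth becomes 3
  Position 5 '(': depth becomes 4
  Position 6 ')': depth becomes 3
  Position 7 ')': depth becomes 2
  Position 8 ')': depth becomes 1
  Position 9 ')': depth becomes 0
  Position 10 '(': depth becomes 1
  Position 11 ')': depth becomes 0
  Position 12 '(': depth becomes 1
  Position 13 ')': depth becomes 0
  Position 14 '(': depth becomes 1
  Position 15 ')': depth becomes 0
Maximum depth reached: 4

4


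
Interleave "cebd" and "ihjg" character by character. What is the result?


Interleaving "cebd" and "ihjg":
  Position 0: 'c' from first, 'i' from second => "ci"
  Position 1: 'e' from first, 'h' from second => "eh"
  Position 2: 'b' from first, 'j' from second => "bj"
  Position 3: 'd' from first, 'g' from second => "dg"
Result: ciehbjdg

ciehbjdg


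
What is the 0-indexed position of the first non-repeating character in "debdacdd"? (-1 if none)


Input: debdacdd
Character frequencies:
  'a': 1
  'b': 1
  'c': 1
  'd': 4
  'e': 1
Scanning left to right for freq == 1:
  Position 0 ('d'): freq=4, skip
  Position 1 ('e'): unique! => answer = 1

1


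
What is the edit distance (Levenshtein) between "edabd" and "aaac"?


Computing edit distance: "edabd" -> "aaac"
DP table:
           a    a    a    c
      0    1    2    3    4
  e   1    1    2    3    4
  d   2    2    2    3    4
  a   3    2    2    2    3
  b   4    3    3    3    3
  d   5    4    4    4    4
Edit distance = dp[5][4] = 4

4


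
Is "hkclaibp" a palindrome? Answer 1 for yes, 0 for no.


Input: hkclaibp
Reversed: pbialckh
  Compare pos 0 ('h') with pos 7 ('p'): MISMATCH
  Compare pos 1 ('k') with pos 6 ('b'): MISMATCH
  Compare pos 2 ('c') with pos 5 ('i'): MISMATCH
  Compare pos 3 ('l') with pos 4 ('a'): MISMATCH
Result: not a palindrome

0


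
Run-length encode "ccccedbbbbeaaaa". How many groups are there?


Input: ccccedbbbbeaaaa
Scanning for consecutive runs:
  Group 1: 'c' x 4 (positions 0-3)
  Group 2: 'e' x 1 (positions 4-4)
  Group 3: 'd' x 1 (positions 5-5)
  Group 4: 'b' x 4 (positions 6-9)
  Group 5: 'e' x 1 (positions 10-10)
  Group 6: 'a' x 4 (positions 11-14)
Total groups: 6

6


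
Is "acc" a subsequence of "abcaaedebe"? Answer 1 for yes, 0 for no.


Check if "acc" is a subsequence of "abcaaedebe"
Greedy scan:
  Position 0 ('a'): matches sub[0] = 'a'
  Position 1 ('b'): no match needed
  Position 2 ('c'): matches sub[1] = 'c'
  Position 3 ('a'): no match needed
  Position 4 ('a'): no match needed
  Position 5 ('e'): no match needed
  Position 6 ('d'): no match needed
  Position 7 ('e'): no match needed
  Position 8 ('b'): no match needed
  Position 9 ('e'): no match needed
Only matched 2/3 characters => not a subsequence

0


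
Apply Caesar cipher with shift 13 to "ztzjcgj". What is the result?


Caesar cipher: shift "ztzjcgj" by 13
  'z' (pos 25) + 13 = pos 12 = 'm'
  't' (pos 19) + 13 = pos 6 = 'g'
  'z' (pos 25) + 13 = pos 12 = 'm'
  'j' (pos 9) + 13 = pos 22 = 'w'
  'c' (pos 2) + 13 = pos 15 = 'p'
  'g' (pos 6) + 13 = pos 19 = 't'
  'j' (pos 9) + 13 = pos 22 = 'w'
Result: mgmwptw

mgmwptw


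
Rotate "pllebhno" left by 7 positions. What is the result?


Input: "pllebhno", rotate left by 7
First 7 characters: "pllebhn"
Remaining characters: "o"
Concatenate remaining + first: "o" + "pllebhn" = "opllebhn"

opllebhn


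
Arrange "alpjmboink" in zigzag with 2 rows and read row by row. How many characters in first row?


Zigzag "alpjmboink" into 2 rows:
Placing characters:
  'a' => row 0
  'l' => row 1
  'p' => row 0
  'j' => row 1
  'm' => row 0
  'b' => row 1
  'o' => row 0
  'i' => row 1
  'n' => row 0
  'k' => row 1
Rows:
  Row 0: "apmon"
  Row 1: "ljbik"
First row length: 5

5


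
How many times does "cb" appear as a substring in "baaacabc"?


Searching for "cb" in "baaacabc"
Scanning each position:
  Position 0: "ba" => no
  Position 1: "aa" => no
  Position 2: "aa" => no
  Position 3: "ac" => no
  Position 4: "ca" => no
  Position 5: "ab" => no
  Position 6: "bc" => no
Total occurrences: 0

0


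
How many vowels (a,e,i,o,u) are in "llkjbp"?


Input: llkjbp
Checking each character:
  'l' at position 0: consonant
  'l' at position 1: consonant
  'k' at position 2: consonant
  'j' at position 3: consonant
  'b' at position 4: consonant
  'p' at position 5: consonant
Total vowels: 0

0


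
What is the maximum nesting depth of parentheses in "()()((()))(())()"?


Input: "()()((()))(())()"
Tracking depth:
  Position 0 '(': depth becomes 1
  Position 1 ')': depth becomes 0
  Position 2 '(': depth becomes 1
  Position 3 ')': depth becomes 0
  Position 4 '(': depth becomes 1
  Position 5 '(': depth becomes 2
  Position 6 '(': depth becomes 3
  Position 7 ')': depth becomes 2
  Position 8 ')': depth becomes 1
  Position 9 ')': depth becomes 0
  Position 10 '(': depth becomes 1
  Position 11 '(': depth becomes 2
  Position 12 ')': depth becomes 1
  Position 13 ')': depth becomes 0
  Position 14 '(': depth becomes 1
  Position 15 ')': depth becomes 0
Maximum depth reached: 3

3


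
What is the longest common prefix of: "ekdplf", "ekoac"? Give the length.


Words: ekdplf, ekoac
  Position 0: all 'e' => match
  Position 1: all 'k' => match
  Position 2: ('d', 'o') => mismatch, stop
LCP = "ek" (length 2)

2


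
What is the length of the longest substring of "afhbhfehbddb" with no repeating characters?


Input: "afhbhfehbddb"
Sliding window (track last position of each char):
  Position 0 ('a'): window [0,0] length 1 -- new best
  Position 1 ('f'): window [0,1] length 2 -- new best
  Position 2 ('h'): window [0,2] length 3 -- new best
  Position 3 ('b'): window [0,3] length 4 -- new best
  Position 4 ('h'): repeat (last at 2), move window start to 3
  Position 4 ('h'): window [3,4] length 2
  Position 5 ('f'): window [3,5] length 3
  Position 6 ('e'): window [3,6] length 4
  Position 7 ('h'): repeat (last at 4), move window start to 5
  Position 7 ('h'): window [5,7] length 3
  Position 8 ('b'): window [5,8] length 4
  Position 9 ('d'): window [5,9] length 5 -- new best
  Position 10 ('d'): repeat (last at 9), move window start to 10
  Position 10 ('d'): window [10,10] length 1
  Position 11 ('b'): window [10,11] length 2
Longest substring with no repeats: "fehbd" with length 5

5


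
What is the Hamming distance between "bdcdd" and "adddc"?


Comparing "bdcdd" and "adddc" position by position:
  Position 0: 'b' vs 'a' => differ
  Position 1: 'd' vs 'd' => same
  Position 2: 'c' vs 'd' => differ
  Position 3: 'd' vs 'd' => same
  Position 4: 'd' vs 'c' => differ
Total differences (Hamming distance): 3

3


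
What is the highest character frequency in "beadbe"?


Input: beadbe
Character counts:
  'a': 1
  'b': 2
  'd': 1
  'e': 2
Maximum frequency: 2

2


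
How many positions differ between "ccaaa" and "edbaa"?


Comparing "ccaaa" and "edbaa" position by position:
  Position 0: 'c' vs 'e' => DIFFER
  Position 1: 'c' vs 'd' => DIFFER
  Position 2: 'a' vs 'b' => DIFFER
  Position 3: 'a' vs 'a' => same
  Position 4: 'a' vs 'a' => same
Positions that differ: 3

3


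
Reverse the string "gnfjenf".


Input: gnfjenf
Reading characters right to left:
  Position 6: 'f'
  Position 5: 'n'
  Position 4: 'e'
  Position 3: 'j'
  Position 2: 'f'
  Position 1: 'n'
  Position 0: 'g'
Reversed: fnejfng

fnejfng


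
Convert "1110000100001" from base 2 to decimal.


Input: "1110000100001" in base 2
Positional expansion:
  Digit '1' (value 1) x 2^12 = 4096
  Digit '1' (value 1) x 2^11 = 2048
  Digit '1' (value 1) x 2^10 = 1024
  Digit '0' (value 0) x 2^9 = 0
  Digit '0' (value 0) x 2^8 = 0
  Digit '0' (value 0) x 2^7 = 0
  Digit '0' (value 0) x 2^6 = 0
  Digit '1' (value 1) x 2^5 = 32
  Digit '0' (value 0) x 2^4 = 0
  Digit '0' (value 0) x 2^3 = 0
  Digit '0' (value 0) x 2^2 = 0
  Digit '0' (value 0) x 2^1 = 0
  Digit '1' (value 1) x 2^0 = 1
Sum = 7201

7201


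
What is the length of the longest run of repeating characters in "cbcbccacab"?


Input: "cbcbccacab"
Scanning for longest run:
  Position 1 ('b'): new char, reset run to 1
  Position 2 ('c'): new char, reset run to 1
  Position 3 ('b'): new char, reset run to 1
  Position 4 ('c'): new char, reset run to 1
  Position 5 ('c'): continues run of 'c', length=2
  Position 6 ('a'): new char, reset run to 1
  Position 7 ('c'): new char, reset run to 1
  Position 8 ('a'): new char, reset run to 1
  Position 9 ('b'): new char, reset run to 1
Longest run: 'c' with length 2

2


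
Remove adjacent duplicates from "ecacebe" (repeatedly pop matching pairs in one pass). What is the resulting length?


Input: ecacebe
Stack-based adjacent duplicate removal:
  Read 'e': push. Stack: e
  Read 'c': push. Stack: ec
  Read 'a': push. Stack: eca
  Read 'c': push. Stack: ecac
  Read 'e': push. Stack: ecace
  Read 'b': push. Stack: ecaceb
  Read 'e': push. Stack: ecacebe
Final stack: "ecacebe" (length 7)

7


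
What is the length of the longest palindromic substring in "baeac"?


Input: "baeac"
Checking substrings for palindromes:
  [1:4] "aea" (len 3) => palindrome
Longest palindromic substring: "aea" with length 3

3


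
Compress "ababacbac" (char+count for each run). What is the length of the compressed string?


Input: ababacbac
Runs:
  'a' x 1 => "a1"
  'b' x 1 => "b1"
  'a' x 1 => "a1"
  'b' x 1 => "b1"
  'a' x 1 => "a1"
  'c' x 1 => "c1"
  'b' x 1 => "b1"
  'a' x 1 => "a1"
  'c' x 1 => "c1"
Compressed: "a1b1a1b1a1c1b1a1c1"
Compressed length: 18

18


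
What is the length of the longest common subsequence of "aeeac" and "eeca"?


LCS of "aeeac" and "eeca"
DP table:
           e    e    c    a
      0    0    0    0    0
  a   0    0    0    0    1
  e   0    1    1    1    1
  e   0    1    2    2    2
  a   0    1    2    2    3
  c   0    1    2    3    3
LCS length = dp[5][4] = 3

3


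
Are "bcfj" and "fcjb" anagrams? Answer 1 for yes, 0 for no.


Strings: "bcfj", "fcjb"
Sorted first:  bcfj
Sorted second: bcfj
Sorted forms match => anagrams

1


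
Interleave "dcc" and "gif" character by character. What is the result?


Interleaving "dcc" and "gif":
  Position 0: 'd' from first, 'g' from second => "dg"
  Position 1: 'c' from first, 'i' from second => "ci"
  Position 2: 'c' from first, 'f' from second => "cf"
Result: dgcicf

dgcicf


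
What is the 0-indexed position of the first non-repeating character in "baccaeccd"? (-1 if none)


Input: baccaeccd
Character frequencies:
  'a': 2
  'b': 1
  'c': 4
  'd': 1
  'e': 1
Scanning left to right for freq == 1:
  Position 0 ('b'): unique! => answer = 0

0


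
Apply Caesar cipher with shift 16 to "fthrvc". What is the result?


Caesar cipher: shift "fthrvc" by 16
  'f' (pos 5) + 16 = pos 21 = 'v'
  't' (pos 19) + 16 = pos 9 = 'j'
  'h' (pos 7) + 16 = pos 23 = 'x'
  'r' (pos 17) + 16 = pos 7 = 'h'
  'v' (pos 21) + 16 = pos 11 = 'l'
  'c' (pos 2) + 16 = pos 18 = 's'
Result: vjxhls

vjxhls


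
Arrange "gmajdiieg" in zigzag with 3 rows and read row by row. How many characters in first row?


Zigzag "gmajdiieg" into 3 rows:
Placing characters:
  'g' => row 0
  'm' => row 1
  'a' => row 2
  'j' => row 1
  'd' => row 0
  'i' => row 1
  'i' => row 2
  'e' => row 1
  'g' => row 0
Rows:
  Row 0: "gdg"
  Row 1: "mjie"
  Row 2: "ai"
First row length: 3

3


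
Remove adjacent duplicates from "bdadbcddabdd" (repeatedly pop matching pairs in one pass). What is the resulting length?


Input: bdadbcddabdd
Stack-based adjacent duplicate removal:
  Read 'b': push. Stack: b
  Read 'd': push. Stack: bd
  Read 'a': push. Stack: bda
  Read 'd': push. Stack: bdad
  Read 'b': push. Stack: bdadb
  Read 'c': push. Stack: bdadbc
  Read 'd': push. Stack: bdadbcd
  Read 'd': matches stack top 'd' => pop. Stack: bdadbc
  Read 'a': push. Stack: bdadbca
  Read 'b': push. Stack: bdadbcab
  Read 'd': push. Stack: bdadbcabd
  Read 'd': matches stack top 'd' => pop. Stack: bdadbcab
Final stack: "bdadbcab" (length 8)

8


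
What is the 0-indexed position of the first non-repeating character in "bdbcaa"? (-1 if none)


Input: bdbcaa
Character frequencies:
  'a': 2
  'b': 2
  'c': 1
  'd': 1
Scanning left to right for freq == 1:
  Position 0 ('b'): freq=2, skip
  Position 1 ('d'): unique! => answer = 1

1


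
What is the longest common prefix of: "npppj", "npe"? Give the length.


Words: npppj, npe
  Position 0: all 'n' => match
  Position 1: all 'p' => match
  Position 2: ('p', 'e') => mismatch, stop
LCP = "np" (length 2)

2


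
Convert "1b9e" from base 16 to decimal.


Input: "1b9e" in base 16
Positional expansion:
  Digit '1' (value 1) x 16^3 = 4096
  Digit 'b' (value 11) x 16^2 = 2816
  Digit '9' (value 9) x 16^1 = 144
  Digit 'e' (value 14) x 16^0 = 14
Sum = 7070

7070


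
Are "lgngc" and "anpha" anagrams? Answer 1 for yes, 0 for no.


Strings: "lgngc", "anpha"
Sorted first:  cggln
Sorted second: aahnp
Differ at position 0: 'c' vs 'a' => not anagrams

0


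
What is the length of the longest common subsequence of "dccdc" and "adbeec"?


LCS of "dccdc" and "adbeec"
DP table:
           a    d    b    e    e    c
      0    0    0    0    0    0    0
  d   0    0    1    1    1    1    1
  c   0    0    1    1    1    1    2
  c   0    0    1    1    1    1    2
  d   0    0    1    1    1    1    2
  c   0    0    1    1    1    1    2
LCS length = dp[5][6] = 2

2


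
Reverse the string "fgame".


Input: fgame
Reading characters right to left:
  Position 4: 'e'
  Position 3: 'm'
  Position 2: 'a'
  Position 1: 'g'
  Position 0: 'f'
Reversed: emagf

emagf


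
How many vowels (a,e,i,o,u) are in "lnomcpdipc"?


Input: lnomcpdipc
Checking each character:
  'l' at position 0: consonant
  'n' at position 1: consonant
  'o' at position 2: vowel (running total: 1)
  'm' at position 3: consonant
  'c' at position 4: consonant
  'p' at position 5: consonant
  'd' at position 6: consonant
  'i' at position 7: vowel (running total: 2)
  'p' at position 8: consonant
  'c' at position 9: consonant
Total vowels: 2

2


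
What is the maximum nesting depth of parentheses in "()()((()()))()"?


Input: "()()((()()))()"
Tracking depth:
  Position 0 '(': depth becomes 1
  Position 1 ')': depth becomes 0
  Position 2 '(': depth becomes 1
  Position 3 ')': depth becomes 0
  Position 4 '(': depth becomes 1
  Position 5 '(': depth becomes 2
  Position 6 '(': depth becomes 3
  Position 7 ')': depth becomes 2
  Position 8 '(': depth becomes 3
  Position 9 ')': depth becomes 2
  Position 10 ')': depth becomes 1
  Position 11 ')': depth becomes 0
  Position 12 '(': depth becomes 1
  Position 13 ')': depth becomes 0
Maximum depth reached: 3

3


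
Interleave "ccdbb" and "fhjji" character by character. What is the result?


Interleaving "ccdbb" and "fhjji":
  Position 0: 'c' from first, 'f' from second => "cf"
  Position 1: 'c' from first, 'h' from second => "ch"
  Position 2: 'd' from first, 'j' from second => "dj"
  Position 3: 'b' from first, 'j' from second => "bj"
  Position 4: 'b' from first, 'i' from second => "bi"
Result: cfchdjbjbi

cfchdjbjbi


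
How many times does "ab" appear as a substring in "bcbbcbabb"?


Searching for "ab" in "bcbbcbabb"
Scanning each position:
  Position 0: "bc" => no
  Position 1: "cb" => no
  Position 2: "bb" => no
  Position 3: "bc" => no
  Position 4: "cb" => no
  Position 5: "ba" => no
  Position 6: "ab" => MATCH
  Position 7: "bb" => no
Total occurrences: 1

1


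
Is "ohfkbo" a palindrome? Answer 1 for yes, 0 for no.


Input: ohfkbo
Reversed: obkfho
  Compare pos 0 ('o') with pos 5 ('o'): match
  Compare pos 1 ('h') with pos 4 ('b'): MISMATCH
  Compare pos 2 ('f') with pos 3 ('k'): MISMATCH
Result: not a palindrome

0


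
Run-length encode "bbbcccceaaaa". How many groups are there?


Input: bbbcccceaaaa
Scanning for consecutive runs:
  Group 1: 'b' x 3 (positions 0-2)
  Group 2: 'c' x 4 (positions 3-6)
  Group 3: 'e' x 1 (positions 7-7)
  Group 4: 'a' x 4 (positions 8-11)
Total groups: 4

4


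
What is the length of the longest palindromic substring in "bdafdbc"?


Input: "bdafdbc"
Checking substrings for palindromes:
  No multi-char palindromic substrings found
Longest palindromic substring: "b" with length 1

1


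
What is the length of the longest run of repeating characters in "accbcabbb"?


Input: "accbcabbb"
Scanning for longest run:
  Position 1 ('c'): new char, reset run to 1
  Position 2 ('c'): continues run of 'c', length=2
  Position 3 ('b'): new char, reset run to 1
  Position 4 ('c'): new char, reset run to 1
  Position 5 ('a'): new char, reset run to 1
  Position 6 ('b'): new char, reset run to 1
  Position 7 ('b'): continues run of 'b', length=2
  Position 8 ('b'): continues run of 'b', length=3
Longest run: 'b' with length 3

3


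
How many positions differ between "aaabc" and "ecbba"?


Comparing "aaabc" and "ecbba" position by position:
  Position 0: 'a' vs 'e' => DIFFER
  Position 1: 'a' vs 'c' => DIFFER
  Position 2: 'a' vs 'b' => DIFFER
  Position 3: 'b' vs 'b' => same
  Position 4: 'c' vs 'a' => DIFFER
Positions that differ: 4

4


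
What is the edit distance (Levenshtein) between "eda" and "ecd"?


Computing edit distance: "eda" -> "ecd"
DP table:
           e    c    d
      0    1    2    3
  e   1    0    1    2
  d   2    1    1    1
  a   3    2    2    2
Edit distance = dp[3][3] = 2

2


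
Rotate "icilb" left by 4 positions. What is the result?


Input: "icilb", rotate left by 4
First 4 characters: "icil"
Remaining characters: "b"
Concatenate remaining + first: "b" + "icil" = "bicil"

bicil


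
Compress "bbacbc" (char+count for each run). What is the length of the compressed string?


Input: bbacbc
Runs:
  'b' x 2 => "b2"
  'a' x 1 => "a1"
  'c' x 1 => "c1"
  'b' x 1 => "b1"
  'c' x 1 => "c1"
Compressed: "b2a1c1b1c1"
Compressed length: 10

10


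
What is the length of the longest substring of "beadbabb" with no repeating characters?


Input: "beadbabb"
Sliding window (track last position of each char):
  Position 0 ('b'): window [0,0] length 1 -- new best
  Position 1 ('e'): window [0,1] length 2 -- new best
  Position 2 ('a'): window [0,2] length 3 -- new best
  Position 3 ('d'): window [0,3] length 4 -- new best
  Position 4 ('b'): repeat (last at 0), move window start to 1
  Position 4 ('b'): window [1,4] length 4
  Position 5 ('a'): repeat (last at 2), move window start to 3
  Position 5 ('a'): window [3,5] length 3
  Position 6 ('b'): repeat (last at 4), move window start to 5
  Position 6 ('b'): window [5,6] length 2
  Position 7 ('b'): repeat (last at 6), move window start to 7
  Position 7 ('b'): window [7,7] length 1
Longest substring with no repeats: "bead" with length 4

4


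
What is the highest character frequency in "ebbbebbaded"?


Input: ebbbebbaded
Character counts:
  'a': 1
  'b': 5
  'd': 2
  'e': 3
Maximum frequency: 5

5


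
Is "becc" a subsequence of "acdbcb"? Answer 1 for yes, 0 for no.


Check if "becc" is a subsequence of "acdbcb"
Greedy scan:
  Position 0 ('a'): no match needed
  Position 1 ('c'): no match needed
  Position 2 ('d'): no match needed
  Position 3 ('b'): matches sub[0] = 'b'
  Position 4 ('c'): no match needed
  Position 5 ('b'): no match needed
Only matched 1/4 characters => not a subsequence

0


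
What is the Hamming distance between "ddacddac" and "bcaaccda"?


Comparing "ddacddac" and "bcaaccda" position by position:
  Position 0: 'd' vs 'b' => differ
  Position 1: 'd' vs 'c' => differ
  Position 2: 'a' vs 'a' => same
  Position 3: 'c' vs 'a' => differ
  Position 4: 'd' vs 'c' => differ
  Position 5: 'd' vs 'c' => differ
  Position 6: 'a' vs 'd' => differ
  Position 7: 'c' vs 'a' => differ
Total differences (Hamming distance): 7

7


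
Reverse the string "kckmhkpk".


Input: kckmhkpk
Reading characters right to left:
  Position 7: 'k'
  Position 6: 'p'
  Position 5: 'k'
  Position 4: 'h'
  Position 3: 'm'
  Position 2: 'k'
  Position 1: 'c'
  Position 0: 'k'
Reversed: kpkhmkck

kpkhmkck


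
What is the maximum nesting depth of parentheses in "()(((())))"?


Input: "()(((())))"
Tracking depth:
  Position 0 '(': depth becomes 1
  Position 1 ')': depth becomes 0
  Position 2 '(': depth becomes 1
  Position 3 '(': depth becomes 2
  Position 4 '(': depth becomes 3
  Position 5 '(': depth becomes 4
  Position 6 ')': depth becomes 3
  Position 7 ')': depth becomes 2
  Position 8 ')': depth becomes 1
  Position 9 ')': depth becomes 0
Maximum depth reached: 4

4


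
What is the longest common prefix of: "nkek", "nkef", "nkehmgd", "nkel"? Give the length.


Words: nkek, nkef, nkehmgd, nkel
  Position 0: all 'n' => match
  Position 1: all 'k' => match
  Position 2: all 'e' => match
  Position 3: ('k', 'f', 'h', 'l') => mismatch, stop
LCP = "nke" (length 3)

3


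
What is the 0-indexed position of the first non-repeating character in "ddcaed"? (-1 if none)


Input: ddcaed
Character frequencies:
  'a': 1
  'c': 1
  'd': 3
  'e': 1
Scanning left to right for freq == 1:
  Position 0 ('d'): freq=3, skip
  Position 1 ('d'): freq=3, skip
  Position 2 ('c'): unique! => answer = 2

2


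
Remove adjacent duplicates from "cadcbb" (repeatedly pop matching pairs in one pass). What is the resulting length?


Input: cadcbb
Stack-based adjacent duplicate removal:
  Read 'c': push. Stack: c
  Read 'a': push. Stack: ca
  Read 'd': push. Stack: cad
  Read 'c': push. Stack: cadc
  Read 'b': push. Stack: cadcb
  Read 'b': matches stack top 'b' => pop. Stack: cadc
Final stack: "cadc" (length 4)

4


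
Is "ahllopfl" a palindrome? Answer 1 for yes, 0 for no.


Input: ahllopfl
Reversed: lfpollha
  Compare pos 0 ('a') with pos 7 ('l'): MISMATCH
  Compare pos 1 ('h') with pos 6 ('f'): MISMATCH
  Compare pos 2 ('l') with pos 5 ('p'): MISMATCH
  Compare pos 3 ('l') with pos 4 ('o'): MISMATCH
Result: not a palindrome

0


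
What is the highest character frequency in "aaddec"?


Input: aaddec
Character counts:
  'a': 2
  'c': 1
  'd': 2
  'e': 1
Maximum frequency: 2

2


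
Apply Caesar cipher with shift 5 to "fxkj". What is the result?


Caesar cipher: shift "fxkj" by 5
  'f' (pos 5) + 5 = pos 10 = 'k'
  'x' (pos 23) + 5 = pos 2 = 'c'
  'k' (pos 10) + 5 = pos 15 = 'p'
  'j' (pos 9) + 5 = pos 14 = 'o'
Result: kcpo

kcpo


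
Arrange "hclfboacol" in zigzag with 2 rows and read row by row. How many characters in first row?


Zigzag "hclfboacol" into 2 rows:
Placing characters:
  'h' => row 0
  'c' => row 1
  'l' => row 0
  'f' => row 1
  'b' => row 0
  'o' => row 1
  'a' => row 0
  'c' => row 1
  'o' => row 0
  'l' => row 1
Rows:
  Row 0: "hlbao"
  Row 1: "cfocl"
First row length: 5

5


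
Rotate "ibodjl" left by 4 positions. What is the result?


Input: "ibodjl", rotate left by 4
First 4 characters: "ibod"
Remaining characters: "jl"
Concatenate remaining + first: "jl" + "ibod" = "jlibod"

jlibod


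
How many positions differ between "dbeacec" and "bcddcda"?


Comparing "dbeacec" and "bcddcda" position by position:
  Position 0: 'd' vs 'b' => DIFFER
  Position 1: 'b' vs 'c' => DIFFER
  Position 2: 'e' vs 'd' => DIFFER
  Position 3: 'a' vs 'd' => DIFFER
  Position 4: 'c' vs 'c' => same
  Position 5: 'e' vs 'd' => DIFFER
  Position 6: 'c' vs 'a' => DIFFER
Positions that differ: 6

6


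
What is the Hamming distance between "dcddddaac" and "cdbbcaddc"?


Comparing "dcddddaac" and "cdbbcaddc" position by position:
  Position 0: 'd' vs 'c' => differ
  Position 1: 'c' vs 'd' => differ
  Position 2: 'd' vs 'b' => differ
  Position 3: 'd' vs 'b' => differ
  Position 4: 'd' vs 'c' => differ
  Position 5: 'd' vs 'a' => differ
  Position 6: 'a' vs 'd' => differ
  Position 7: 'a' vs 'd' => differ
  Position 8: 'c' vs 'c' => same
Total differences (Hamming distance): 8

8


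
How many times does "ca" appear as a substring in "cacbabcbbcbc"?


Searching for "ca" in "cacbabcbbcbc"
Scanning each position:
  Position 0: "ca" => MATCH
  Position 1: "ac" => no
  Position 2: "cb" => no
  Position 3: "ba" => no
  Position 4: "ab" => no
  Position 5: "bc" => no
  Position 6: "cb" => no
  Position 7: "bb" => no
  Position 8: "bc" => no
  Position 9: "cb" => no
  Position 10: "bc" => no
Total occurrences: 1

1


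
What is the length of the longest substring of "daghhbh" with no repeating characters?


Input: "daghhbh"
Sliding window (track last position of each char):
  Position 0 ('d'): window [0,0] length 1 -- new best
  Position 1 ('a'): window [0,1] length 2 -- new best
  Position 2 ('g'): window [0,2] length 3 -- new best
  Position 3 ('h'): window [0,3] length 4 -- new best
  Position 4 ('h'): repeat (last at 3), move window start to 4
  Position 4 ('h'): window [4,4] length 1
  Position 5 ('b'): window [4,5] length 2
  Position 6 ('h'): repeat (last at 4), move window start to 5
  Position 6 ('h'): window [5,6] length 2
Longest substring with no repeats: "dagh" with length 4

4


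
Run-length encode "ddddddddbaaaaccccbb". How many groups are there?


Input: ddddddddbaaaaccccbb
Scanning for consecutive runs:
  Group 1: 'd' x 8 (positions 0-7)
  Group 2: 'b' x 1 (positions 8-8)
  Group 3: 'a' x 4 (positions 9-12)
  Group 4: 'c' x 4 (positions 13-16)
  Group 5: 'b' x 2 (positions 17-18)
Total groups: 5

5


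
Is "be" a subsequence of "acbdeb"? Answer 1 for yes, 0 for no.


Check if "be" is a subsequence of "acbdeb"
Greedy scan:
  Position 0 ('a'): no match needed
  Position 1 ('c'): no match needed
  Position 2 ('b'): matches sub[0] = 'b'
  Position 3 ('d'): no match needed
  Position 4 ('e'): matches sub[1] = 'e'
  Position 5 ('b'): no match needed
All 2 characters matched => is a subsequence

1


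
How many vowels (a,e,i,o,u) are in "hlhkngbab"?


Input: hlhkngbab
Checking each character:
  'h' at position 0: consonant
  'l' at position 1: consonant
  'h' at position 2: consonant
  'k' at position 3: consonant
  'n' at position 4: consonant
  'g' at position 5: consonant
  'b' at position 6: consonant
  'a' at position 7: vowel (running total: 1)
  'b' at position 8: consonant
Total vowels: 1

1


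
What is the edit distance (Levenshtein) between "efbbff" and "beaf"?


Computing edit distance: "efbbff" -> "beaf"
DP table:
           b    e    a    f
      0    1    2    3    4
  e   1    1    1    2    3
  f   2    2    2    2    2
  b   3    2    3    3    3
  b   4    3    3    4    4
  f   5    4    4    4    4
  f   6    5    5    5    4
Edit distance = dp[6][4] = 4

4
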